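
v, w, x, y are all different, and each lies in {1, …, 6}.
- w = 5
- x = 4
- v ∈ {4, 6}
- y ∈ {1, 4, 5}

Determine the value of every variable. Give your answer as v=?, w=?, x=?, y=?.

v=6, w=5, x=4, y=1

w's domain is down to {5}, so w = 5. So y can't be 5.
x's domain is down to {4}, so x = 4. Eliminate 4 elsewhere: v, y.
y has just one choice, so y = 1.
v must be 6 (only option left).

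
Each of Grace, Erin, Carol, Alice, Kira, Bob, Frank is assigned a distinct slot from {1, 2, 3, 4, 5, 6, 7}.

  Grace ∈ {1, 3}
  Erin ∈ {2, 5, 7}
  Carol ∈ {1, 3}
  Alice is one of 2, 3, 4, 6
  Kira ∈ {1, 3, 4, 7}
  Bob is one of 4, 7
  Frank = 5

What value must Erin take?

Frank's domain is down to {5}, so Frank = 5. So Erin can't be 5.
Among the 6 still-open variables, 6 fits only Alice (and all 6 values in {1, 2, 3, 4, 6, 7} must be used), so Alice = 6.
The 5 still-open variables together cover exactly {1, 2, 3, 4, 7} — 5 values for 5 variables — and 2 appears only in Erin's list, so Erin = 2.

2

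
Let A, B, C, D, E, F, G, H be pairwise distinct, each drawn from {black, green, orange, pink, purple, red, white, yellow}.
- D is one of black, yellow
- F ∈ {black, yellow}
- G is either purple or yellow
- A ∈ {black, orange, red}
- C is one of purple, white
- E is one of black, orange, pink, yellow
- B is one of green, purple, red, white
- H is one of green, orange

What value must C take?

Among the 8 variables, pink fits only E (and all 8 values in {black, green, orange, pink, purple, red, white, yellow} must be used), so E = pink.
D and F between them cover only {black, yellow} — a naked pair. Remove those values from A, G.
G's domain is down to {purple}, so G = purple. So B, C can't be purple.
So C = white.

white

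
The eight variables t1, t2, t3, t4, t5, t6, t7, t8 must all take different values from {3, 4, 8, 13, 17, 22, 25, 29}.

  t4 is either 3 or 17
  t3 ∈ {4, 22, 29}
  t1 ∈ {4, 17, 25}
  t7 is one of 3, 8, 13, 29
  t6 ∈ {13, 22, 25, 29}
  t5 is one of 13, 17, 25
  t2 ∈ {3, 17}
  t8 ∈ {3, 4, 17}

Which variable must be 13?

t5

Among the 8 variables, 8 fits only t7 (and all 8 values in {3, 4, 8, 13, 17, 22, 25, 29} must be used), so t7 = 8.
t2 and t4 share exactly the 2 values {3, 17}; by pigeonhole those values go to them, so strike 3, 17 from t1, t5, t8.
t8's domain is down to {4}, so t8 = 4. Remove 4 from t1, t3.
t1 must be 25 (only option left). Eliminate 25 elsewhere: t5, t6.
So 13 goes to t5.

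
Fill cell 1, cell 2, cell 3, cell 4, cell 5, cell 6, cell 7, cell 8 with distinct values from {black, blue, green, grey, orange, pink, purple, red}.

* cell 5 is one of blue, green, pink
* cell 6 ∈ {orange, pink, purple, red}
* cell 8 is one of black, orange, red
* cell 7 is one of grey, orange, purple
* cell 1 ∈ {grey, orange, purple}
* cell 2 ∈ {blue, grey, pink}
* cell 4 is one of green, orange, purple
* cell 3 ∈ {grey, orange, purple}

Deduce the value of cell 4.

green

The 8 variables together cover exactly {black, blue, green, grey, orange, pink, purple, red} — 8 values for 8 variables — and black appears only in cell 8's list, so cell 8 = black.
The 7 still-open variables draw from only 7 values {blue, green, grey, orange, pink, purple, red}, so each is used; only cell 6 can be red, hence cell 6 = red.
cell 1, cell 3, cell 7 between them cover only {grey, orange, purple} — a naked triple. Remove those values from cell 2, cell 4.
So cell 4 = green.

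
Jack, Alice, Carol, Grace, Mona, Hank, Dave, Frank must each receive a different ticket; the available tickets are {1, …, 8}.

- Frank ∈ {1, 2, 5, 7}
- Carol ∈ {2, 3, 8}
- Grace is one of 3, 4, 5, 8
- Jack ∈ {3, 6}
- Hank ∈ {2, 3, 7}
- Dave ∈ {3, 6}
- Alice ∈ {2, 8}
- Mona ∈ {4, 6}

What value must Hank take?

The 8 variables together cover exactly {1, 2, 3, 4, 5, 6, 7, 8} — 8 values for 8 variables — and 1 appears only in Frank's list, so Frank = 1.
The 7 still-open variables together cover exactly {2, 3, 4, 5, 6, 7, 8} — 7 values for 7 variables — and 5 appears only in Grace's list, so Grace = 5.
Among the 6 still-open variables, 4 fits only Mona (and all 6 values in {2, 3, 4, 6, 7, 8} must be used), so Mona = 4.
Among the 5 still-open variables, 7 fits only Hank (and all 5 values in {2, 3, 6, 7, 8} must be used), so Hank = 7.

7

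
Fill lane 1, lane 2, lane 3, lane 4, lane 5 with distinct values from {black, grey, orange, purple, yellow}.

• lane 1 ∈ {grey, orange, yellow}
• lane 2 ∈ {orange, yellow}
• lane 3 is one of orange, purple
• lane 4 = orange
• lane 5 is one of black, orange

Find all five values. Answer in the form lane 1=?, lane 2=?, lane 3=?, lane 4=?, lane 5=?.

lane 1=grey, lane 2=yellow, lane 3=purple, lane 4=orange, lane 5=black

lane 4 must be orange (only option left). Eliminate orange elsewhere: lane 1, lane 2, lane 3, lane 5.
lane 5 must be black (only option left).
lane 2's domain is down to {yellow}, so lane 2 = yellow. So lane 1 can't be yellow.
lane 3's domain is down to {purple}, so lane 3 = purple.
lane 1's domain is down to {grey}, so lane 1 = grey.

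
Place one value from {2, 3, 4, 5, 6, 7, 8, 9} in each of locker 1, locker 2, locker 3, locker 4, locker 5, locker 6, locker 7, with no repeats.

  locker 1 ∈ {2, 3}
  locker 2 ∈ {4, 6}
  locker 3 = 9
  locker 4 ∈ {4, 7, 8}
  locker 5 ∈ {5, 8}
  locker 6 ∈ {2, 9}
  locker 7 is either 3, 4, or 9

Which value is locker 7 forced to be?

locker 3's domain is down to {9}, so locker 3 = 9. So locker 6, locker 7 can't be 9.
That leaves locker 6 = 2. Remove 2 from locker 1.
locker 1 must be 3 (only option left). Remove 3 from locker 7.
So locker 7 = 4.

4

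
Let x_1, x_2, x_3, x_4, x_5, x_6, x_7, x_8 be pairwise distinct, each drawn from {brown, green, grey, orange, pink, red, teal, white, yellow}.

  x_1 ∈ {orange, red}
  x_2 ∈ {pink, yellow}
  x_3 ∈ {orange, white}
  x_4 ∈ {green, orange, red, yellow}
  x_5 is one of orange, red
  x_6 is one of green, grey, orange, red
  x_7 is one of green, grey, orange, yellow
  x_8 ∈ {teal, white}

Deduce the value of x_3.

Among the 8 variables, pink fits only x_2 (and all 8 values in {green, grey, orange, pink, red, teal, white, yellow} must be used), so x_2 = pink.
Among the 7 still-open variables, teal fits only x_8 (and all 7 values in {green, grey, orange, red, teal, white, yellow} must be used), so x_8 = teal.
Among the 6 still-open variables, white fits only x_3 (and all 6 values in {green, grey, orange, red, white, yellow} must be used), so x_3 = white.

white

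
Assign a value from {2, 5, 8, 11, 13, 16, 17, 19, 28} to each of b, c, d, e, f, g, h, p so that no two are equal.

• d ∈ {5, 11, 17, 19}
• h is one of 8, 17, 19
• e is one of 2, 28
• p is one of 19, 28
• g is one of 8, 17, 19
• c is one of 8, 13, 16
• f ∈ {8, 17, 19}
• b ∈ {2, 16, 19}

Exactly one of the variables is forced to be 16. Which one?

b

The 3 variables f, g, h are confined to {8, 17, 19}, which locks those values in; drop them from b, c, d, p.
p's domain is down to {28}, so p = 28. Strike 28 from e.
e must be 2 (only option left). Eliminate 2 elsewhere: b.
So 16 goes to b.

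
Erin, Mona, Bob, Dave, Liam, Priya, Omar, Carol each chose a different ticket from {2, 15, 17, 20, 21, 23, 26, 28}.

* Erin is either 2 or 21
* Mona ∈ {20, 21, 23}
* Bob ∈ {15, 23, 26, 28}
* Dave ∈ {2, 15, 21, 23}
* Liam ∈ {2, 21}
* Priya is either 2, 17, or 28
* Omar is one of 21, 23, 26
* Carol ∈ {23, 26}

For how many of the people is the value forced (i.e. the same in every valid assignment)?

4

The 8 variables together cover exactly {2, 15, 17, 20, 21, 23, 26, 28} — 8 values for 8 variables — and 17 appears only in Priya's list, so Priya = 17.
Among the 7 still-open variables, 20 fits only Mona (and all 7 values in {2, 15, 20, 21, 23, 26, 28} must be used), so Mona = 20.
The 6 still-open variables together cover exactly {2, 15, 21, 23, 26, 28} — 6 values for 6 variables — and 28 appears only in Bob's list, so Bob = 28.
The 5 still-open variables together cover exactly {2, 15, 21, 23, 26} — 5 values for 5 variables — and 15 appears only in Dave's list, so Dave = 15.
The 2 variables Erin and Liam are confined to {2, 21}, which locks those values in; drop them from Omar.
Determined: Mona=20, Bob=28, Dave=15, Priya=17. The other people each still have more than one consistent value. That makes 4.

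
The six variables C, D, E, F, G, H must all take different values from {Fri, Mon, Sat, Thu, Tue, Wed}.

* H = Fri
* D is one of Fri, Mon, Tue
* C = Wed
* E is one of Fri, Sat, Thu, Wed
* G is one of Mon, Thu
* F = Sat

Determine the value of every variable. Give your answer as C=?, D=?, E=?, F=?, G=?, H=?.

C=Wed, D=Tue, E=Thu, F=Sat, G=Mon, H=Fri

C's domain is down to {Wed}, so C = Wed. Strike Wed from E.
That leaves F = Sat. Remove Sat from E.
H must be Fri (only option left). Remove Fri from D, E.
E has just one choice, so E = Thu. Eliminate Thu elsewhere: G.
G has just one choice, so G = Mon. Remove Mon from D.
D's domain is down to {Tue}, so D = Tue.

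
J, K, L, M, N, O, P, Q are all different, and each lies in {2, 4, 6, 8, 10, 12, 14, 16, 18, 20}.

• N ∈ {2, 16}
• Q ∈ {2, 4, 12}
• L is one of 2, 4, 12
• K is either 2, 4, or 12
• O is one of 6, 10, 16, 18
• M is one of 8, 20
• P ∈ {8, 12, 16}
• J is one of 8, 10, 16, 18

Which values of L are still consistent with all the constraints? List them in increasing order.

2, 4, 12

K, L, Q between them cover only {2, 4, 12} — a naked triple. Remove those values from N, P.
N must be 16 (only option left). Strike 16 from J, O, P.
P must be 8 (only option left). Strike 8 from J, M.
M has just one choice, so M = 20.
No further eliminations apply; L can still be any of 2, 4, 12.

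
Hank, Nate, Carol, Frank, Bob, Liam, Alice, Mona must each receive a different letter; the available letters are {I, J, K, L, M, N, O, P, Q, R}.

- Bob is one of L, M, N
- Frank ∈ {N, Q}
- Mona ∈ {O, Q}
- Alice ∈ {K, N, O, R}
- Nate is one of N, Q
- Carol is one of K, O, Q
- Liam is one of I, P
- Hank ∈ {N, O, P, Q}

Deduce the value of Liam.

I

Nate and Frank share exactly the 2 values {N, Q}; by pigeonhole those values go to them, so strike N, Q from Hank, Carol, Bob, Alice, Mona.
Mona's domain is down to {O}, so Mona = O. Remove O from Hank, Carol, Alice.
Hank has just one choice, so Hank = P. Remove P from Liam.
So Liam = I.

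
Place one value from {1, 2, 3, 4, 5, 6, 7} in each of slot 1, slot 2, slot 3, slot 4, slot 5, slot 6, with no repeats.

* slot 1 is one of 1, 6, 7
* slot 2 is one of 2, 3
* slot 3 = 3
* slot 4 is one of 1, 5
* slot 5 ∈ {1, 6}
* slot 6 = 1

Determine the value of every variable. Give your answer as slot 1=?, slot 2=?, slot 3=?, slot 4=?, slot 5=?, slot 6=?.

slot 1=7, slot 2=2, slot 3=3, slot 4=5, slot 5=6, slot 6=1

slot 3 must be 3 (only option left). Eliminate 3 elsewhere: slot 2.
That leaves slot 6 = 1. Remove 1 from slot 1, slot 4, slot 5.
That leaves slot 2 = 2.
slot 4 has just one choice, so slot 4 = 5.
That leaves slot 5 = 6. So slot 1 can't be 6.
That leaves slot 1 = 7.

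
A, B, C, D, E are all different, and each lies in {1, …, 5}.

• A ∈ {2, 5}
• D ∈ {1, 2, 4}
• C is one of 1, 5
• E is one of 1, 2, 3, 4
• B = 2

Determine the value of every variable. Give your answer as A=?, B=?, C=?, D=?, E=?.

B's domain is down to {2}, so B = 2. Strike 2 from A, D, E.
That leaves A = 5. Eliminate 5 elsewhere: C.
C has just one choice, so C = 1. Strike 1 from D, E.
D must be 4 (only option left). Eliminate 4 elsewhere: E.
E has just one choice, so E = 3.

A=5, B=2, C=1, D=4, E=3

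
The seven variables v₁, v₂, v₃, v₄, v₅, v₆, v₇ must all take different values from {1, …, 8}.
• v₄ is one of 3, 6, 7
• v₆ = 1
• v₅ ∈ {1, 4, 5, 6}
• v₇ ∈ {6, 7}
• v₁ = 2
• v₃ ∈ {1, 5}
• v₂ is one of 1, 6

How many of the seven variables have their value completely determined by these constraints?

v₁'s domain is down to {2}, so v₁ = 2.
That leaves v₆ = 1. So v₂, v₃, v₅ can't be 1.
That leaves v₂ = 6. Remove 6 from v₄, v₅, v₇.
v₃ has just one choice, so v₃ = 5. Strike 5 from v₅.
v₅ has just one choice, so v₅ = 4.
That leaves v₇ = 7. Remove 7 from v₄.
v₄'s domain is down to {3}, so v₄ = 3.
Every variable is fixed: v₁=2, v₂=6, v₃=5, v₄=3, v₅=4, v₆=1, v₇=7. That makes 7.

7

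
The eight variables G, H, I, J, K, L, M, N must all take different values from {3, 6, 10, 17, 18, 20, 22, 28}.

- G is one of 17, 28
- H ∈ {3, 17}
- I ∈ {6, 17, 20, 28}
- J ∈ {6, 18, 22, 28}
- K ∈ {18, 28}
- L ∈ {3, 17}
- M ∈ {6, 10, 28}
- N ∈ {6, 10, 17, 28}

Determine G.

Among the 8 variables, 20 fits only I (and all 8 values in {3, 6, 10, 17, 18, 20, 22, 28} must be used), so I = 20.
Among the 7 still-open variables, 22 fits only J (and all 7 values in {3, 6, 10, 17, 18, 22, 28} must be used), so J = 22.
The 6 still-open variables draw from only 6 values {3, 6, 10, 17, 18, 28}, so each is used; only K can be 18, hence K = 18.
H and L between them cover only {3, 17} — a naked pair. Remove those values from G, N.
So G = 28.

28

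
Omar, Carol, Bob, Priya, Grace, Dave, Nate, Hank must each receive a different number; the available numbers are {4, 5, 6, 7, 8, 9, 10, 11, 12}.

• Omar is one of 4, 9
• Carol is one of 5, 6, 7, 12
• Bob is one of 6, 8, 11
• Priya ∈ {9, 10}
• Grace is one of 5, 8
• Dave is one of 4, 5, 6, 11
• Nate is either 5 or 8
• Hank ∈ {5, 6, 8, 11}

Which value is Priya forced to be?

10

The 2 variables Grace and Nate are confined to {5, 8}, which locks those values in; drop them from Carol, Bob, Dave, Hank.
Bob and Hank between them cover only {6, 11} — a naked pair. Remove those values from Carol, Dave.
Dave must be 4 (only option left). Strike 4 from Omar.
Omar has just one choice, so Omar = 9. So Priya can't be 9.
So Priya = 10.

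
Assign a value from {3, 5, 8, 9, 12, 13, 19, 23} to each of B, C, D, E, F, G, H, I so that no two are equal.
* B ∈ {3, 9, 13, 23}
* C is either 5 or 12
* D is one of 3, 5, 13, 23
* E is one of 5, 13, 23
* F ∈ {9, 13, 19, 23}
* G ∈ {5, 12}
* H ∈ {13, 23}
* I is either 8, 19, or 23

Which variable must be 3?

The 8 variables together cover exactly {3, 5, 8, 9, 12, 13, 19, 23} — 8 values for 8 variables — and 8 appears only in I's list, so I = 8.
The 7 still-open variables draw from only 7 values {3, 5, 9, 12, 13, 19, 23}, so each is used; only F can be 19, hence F = 19.
The 6 still-open variables together cover exactly {3, 5, 9, 12, 13, 23} — 6 values for 6 variables — and 9 appears only in B's list, so B = 9.
The 5 still-open variables draw from only 5 values {3, 5, 12, 13, 23}, so each is used; only D can be 3, hence D = 3.

D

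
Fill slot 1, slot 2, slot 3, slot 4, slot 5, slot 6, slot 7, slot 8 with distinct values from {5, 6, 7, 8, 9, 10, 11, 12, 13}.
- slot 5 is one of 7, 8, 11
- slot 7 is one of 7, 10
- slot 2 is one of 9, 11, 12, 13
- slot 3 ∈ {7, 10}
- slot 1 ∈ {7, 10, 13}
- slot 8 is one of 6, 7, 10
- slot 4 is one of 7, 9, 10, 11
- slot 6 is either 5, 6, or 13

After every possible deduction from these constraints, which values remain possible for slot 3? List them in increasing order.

7, 10

slot 3 and slot 7 between them cover only {7, 10} — a naked pair. Remove those values from slot 1, slot 4, slot 5, slot 8.
That leaves slot 1 = 13. Remove 13 from slot 2, slot 6.
slot 8 must be 6 (only option left). Strike 6 from slot 6.
slot 6 has just one choice, so slot 6 = 5.
No further eliminations apply; slot 3 can still be any of 7, 10.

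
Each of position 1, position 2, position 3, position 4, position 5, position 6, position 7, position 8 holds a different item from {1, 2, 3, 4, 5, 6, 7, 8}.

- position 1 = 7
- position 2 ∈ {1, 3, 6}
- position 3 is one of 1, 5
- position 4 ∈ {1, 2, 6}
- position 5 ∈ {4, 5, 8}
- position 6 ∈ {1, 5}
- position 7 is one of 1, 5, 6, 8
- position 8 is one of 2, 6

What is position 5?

4

position 1 must be 7 (only option left).
The 7 still-open variables draw from only 7 values {1, 2, 3, 4, 5, 6, 8}, so each is used; only position 2 can be 3, hence position 2 = 3.
The 6 still-open variables together cover exactly {1, 2, 4, 5, 6, 8} — 6 values for 6 variables — and 4 appears only in position 5's list, so position 5 = 4.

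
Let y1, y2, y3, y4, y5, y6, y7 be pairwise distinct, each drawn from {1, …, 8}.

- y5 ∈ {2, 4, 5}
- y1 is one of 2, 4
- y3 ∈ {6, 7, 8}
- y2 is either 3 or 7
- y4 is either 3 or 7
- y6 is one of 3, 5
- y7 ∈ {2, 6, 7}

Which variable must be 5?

y6

The 7 variables draw from only 7 values {2, 3, 4, 5, 6, 7, 8}, so each is used; only y3 can be 8, hence y3 = 8.
The 6 still-open variables together cover exactly {2, 3, 4, 5, 6, 7} — 6 values for 6 variables — and 6 appears only in y7's list, so y7 = 6.
The 2 variables y2 and y4 are confined to {3, 7}, which locks those values in; drop them from y6.
So 5 goes to y6.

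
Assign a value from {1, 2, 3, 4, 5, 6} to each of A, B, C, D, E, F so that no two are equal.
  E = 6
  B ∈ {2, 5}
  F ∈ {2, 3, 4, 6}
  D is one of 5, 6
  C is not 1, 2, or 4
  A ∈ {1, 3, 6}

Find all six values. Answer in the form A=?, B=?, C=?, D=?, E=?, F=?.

A=1, B=2, C=3, D=5, E=6, F=4

E has just one choice, so E = 6. So A, C, D, F can't be 6.
That leaves D = 5. Eliminate 5 elsewhere: B, C.
B's domain is down to {2}, so B = 2. So F can't be 2.
C must be 3 (only option left). So A, F can't be 3.
F has just one choice, so F = 4.
A's domain is down to {1}, so A = 1.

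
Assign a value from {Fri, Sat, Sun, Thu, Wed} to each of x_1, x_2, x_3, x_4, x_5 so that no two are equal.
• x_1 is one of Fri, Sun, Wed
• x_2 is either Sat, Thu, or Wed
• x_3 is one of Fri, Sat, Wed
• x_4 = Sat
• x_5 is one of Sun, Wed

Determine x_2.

x_4 must be Sat (only option left). So x_2, x_3 can't be Sat.
The 4 still-open variables draw from only 4 values {Fri, Sun, Thu, Wed}, so each is used; only x_2 can be Thu, hence x_2 = Thu.

Thu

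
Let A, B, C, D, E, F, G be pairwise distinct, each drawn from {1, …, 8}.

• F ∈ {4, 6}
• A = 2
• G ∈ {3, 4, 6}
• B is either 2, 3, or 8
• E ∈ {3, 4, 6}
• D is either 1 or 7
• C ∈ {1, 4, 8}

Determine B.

8

A has just one choice, so A = 2. So B can't be 2.
The 6 still-open variables draw from only 6 values {1, 3, 4, 6, 7, 8}, so each is used; only D can be 7, hence D = 7.
The 5 still-open variables together cover exactly {1, 3, 4, 6, 8} — 5 values for 5 variables — and 1 appears only in C's list, so C = 1.
The 4 still-open variables together cover exactly {3, 4, 6, 8} — 4 values for 4 variables — and 8 appears only in B's list, so B = 8.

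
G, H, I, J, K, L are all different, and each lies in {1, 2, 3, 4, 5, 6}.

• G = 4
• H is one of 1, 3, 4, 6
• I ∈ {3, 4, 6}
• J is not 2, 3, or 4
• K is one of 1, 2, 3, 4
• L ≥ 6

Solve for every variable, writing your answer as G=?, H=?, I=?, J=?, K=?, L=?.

G=4, H=1, I=3, J=5, K=2, L=6

G's domain is down to {4}, so G = 4. So H, I, K can't be 4.
L has just one choice, so L = 6. So H, I, J can't be 6.
That leaves I = 3. Strike 3 from H, K.
H's domain is down to {1}, so H = 1. Eliminate 1 elsewhere: J, K.
J must be 5 (only option left).
K's domain is down to {2}, so K = 2.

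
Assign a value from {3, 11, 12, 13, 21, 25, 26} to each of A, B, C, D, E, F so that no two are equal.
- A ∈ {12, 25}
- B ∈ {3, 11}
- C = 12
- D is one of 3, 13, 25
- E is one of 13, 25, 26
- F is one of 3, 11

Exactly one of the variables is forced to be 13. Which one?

C must be 12 (only option left). So A can't be 12.
A's domain is down to {25}, so A = 25. So D, E can't be 25.
The 4 still-open variables draw from only 4 values {3, 11, 13, 26}, so each is used; only E can be 26, hence E = 26.
Among the 3 still-open variables, 13 fits only D (and all 3 values in {3, 11, 13} must be used), so D = 13.

D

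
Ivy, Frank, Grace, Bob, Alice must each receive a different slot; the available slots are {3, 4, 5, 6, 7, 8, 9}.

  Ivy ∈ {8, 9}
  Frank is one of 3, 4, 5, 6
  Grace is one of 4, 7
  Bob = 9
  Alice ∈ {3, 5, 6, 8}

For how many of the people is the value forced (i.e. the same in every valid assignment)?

2

Bob's domain is down to {9}, so Bob = 9. Eliminate 9 elsewhere: Ivy.
That leaves Ivy = 8. So Alice can't be 8.
Determined: Ivy=8, Bob=9. The other people each still have more than one consistent value. That makes 2.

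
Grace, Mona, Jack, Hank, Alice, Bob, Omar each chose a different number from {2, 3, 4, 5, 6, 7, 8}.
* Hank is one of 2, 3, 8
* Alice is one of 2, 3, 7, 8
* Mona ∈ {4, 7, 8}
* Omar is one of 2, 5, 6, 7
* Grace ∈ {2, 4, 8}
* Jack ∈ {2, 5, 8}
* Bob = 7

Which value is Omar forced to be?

Bob must be 7 (only option left). Remove 7 from Mona, Alice, Omar.
Among the 6 still-open variables, 6 fits only Omar (and all 6 values in {2, 3, 4, 5, 6, 8} must be used), so Omar = 6.

6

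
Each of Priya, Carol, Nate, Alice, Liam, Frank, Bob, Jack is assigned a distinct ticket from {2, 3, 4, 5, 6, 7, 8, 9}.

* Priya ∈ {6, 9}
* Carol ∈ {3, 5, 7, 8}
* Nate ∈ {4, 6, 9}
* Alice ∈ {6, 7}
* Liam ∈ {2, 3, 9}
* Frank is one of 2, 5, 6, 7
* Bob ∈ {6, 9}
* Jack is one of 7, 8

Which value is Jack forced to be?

The 8 variables draw from only 8 values {2, 3, 4, 5, 6, 7, 8, 9}, so each is used; only Nate can be 4, hence Nate = 4.
Priya and Bob between them cover only {6, 9} — a naked pair. Remove those values from Alice, Liam, Frank.
Alice's domain is down to {7}, so Alice = 7. So Carol, Frank, Jack can't be 7.
So Jack = 8.

8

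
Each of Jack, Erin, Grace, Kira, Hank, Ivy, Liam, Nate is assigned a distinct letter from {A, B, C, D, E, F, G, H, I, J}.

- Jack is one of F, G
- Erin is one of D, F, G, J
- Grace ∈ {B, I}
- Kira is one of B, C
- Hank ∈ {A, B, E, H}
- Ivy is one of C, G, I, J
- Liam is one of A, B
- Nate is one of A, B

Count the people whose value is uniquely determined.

The 2 variables Liam and Nate are confined to {A, B}, which locks those values in; drop them from Grace, Kira, Hank.
Grace's domain is down to {I}, so Grace = I. So Ivy can't be I.
Kira's domain is down to {C}, so Kira = C. So Ivy can't be C.
Determined: Grace=I, Kira=C. The other people each still have more than one consistent value. That makes 2.

2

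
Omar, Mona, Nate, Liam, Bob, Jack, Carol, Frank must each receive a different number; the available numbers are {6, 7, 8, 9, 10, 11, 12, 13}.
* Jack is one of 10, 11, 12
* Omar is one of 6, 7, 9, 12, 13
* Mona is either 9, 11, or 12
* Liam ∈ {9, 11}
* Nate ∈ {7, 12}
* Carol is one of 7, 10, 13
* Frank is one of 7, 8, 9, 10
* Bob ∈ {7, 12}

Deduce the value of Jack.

The 8 variables together cover exactly {6, 7, 8, 9, 10, 11, 12, 13} — 8 values for 8 variables — and 6 appears only in Omar's list, so Omar = 6.
The 7 still-open variables draw from only 7 values {7, 8, 9, 10, 11, 12, 13}, so each is used; only Frank can be 8, hence Frank = 8.
The 6 still-open variables together cover exactly {7, 9, 10, 11, 12, 13} — 6 values for 6 variables — and 13 appears only in Carol's list, so Carol = 13.
The 5 still-open variables draw from only 5 values {7, 9, 10, 11, 12}, so each is used; only Jack can be 10, hence Jack = 10.

10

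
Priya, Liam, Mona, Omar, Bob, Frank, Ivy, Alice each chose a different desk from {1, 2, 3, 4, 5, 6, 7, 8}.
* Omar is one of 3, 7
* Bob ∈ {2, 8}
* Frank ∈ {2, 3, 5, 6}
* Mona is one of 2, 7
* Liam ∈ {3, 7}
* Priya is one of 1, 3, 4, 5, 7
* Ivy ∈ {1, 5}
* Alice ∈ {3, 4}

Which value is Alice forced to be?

The 8 variables draw from only 8 values {1, 2, 3, 4, 5, 6, 7, 8}, so each is used; only Frank can be 6, hence Frank = 6.
The 7 still-open variables together cover exactly {1, 2, 3, 4, 5, 7, 8} — 7 values for 7 variables — and 8 appears only in Bob's list, so Bob = 8.
Among the 6 still-open variables, 2 fits only Mona (and all 6 values in {1, 2, 3, 4, 5, 7} must be used), so Mona = 2.
The 2 variables Liam and Omar are confined to {3, 7}, which locks those values in; drop them from Priya, Alice.
So Alice = 4.

4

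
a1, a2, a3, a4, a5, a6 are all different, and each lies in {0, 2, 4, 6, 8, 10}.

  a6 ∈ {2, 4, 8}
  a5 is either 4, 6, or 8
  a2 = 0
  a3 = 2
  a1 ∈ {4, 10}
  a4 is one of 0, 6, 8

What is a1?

10

a2 must be 0 (only option left). Eliminate 0 elsewhere: a4.
a3 has just one choice, so a3 = 2. Strike 2 from a6.
The 4 still-open variables together cover exactly {4, 6, 8, 10} — 4 values for 4 variables — and 10 appears only in a1's list, so a1 = 10.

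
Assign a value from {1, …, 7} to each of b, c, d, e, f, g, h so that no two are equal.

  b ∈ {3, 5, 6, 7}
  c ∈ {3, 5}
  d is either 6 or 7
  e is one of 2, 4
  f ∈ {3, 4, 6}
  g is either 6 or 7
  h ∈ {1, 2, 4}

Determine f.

The 7 variables draw from only 7 values {1, 2, 3, 4, 5, 6, 7}, so each is used; only h can be 1, hence h = 1.
Among the 6 still-open variables, 2 fits only e (and all 6 values in {2, 3, 4, 5, 6, 7} must be used), so e = 2.
The 5 still-open variables together cover exactly {3, 4, 5, 6, 7} — 5 values for 5 variables — and 4 appears only in f's list, so f = 4.

4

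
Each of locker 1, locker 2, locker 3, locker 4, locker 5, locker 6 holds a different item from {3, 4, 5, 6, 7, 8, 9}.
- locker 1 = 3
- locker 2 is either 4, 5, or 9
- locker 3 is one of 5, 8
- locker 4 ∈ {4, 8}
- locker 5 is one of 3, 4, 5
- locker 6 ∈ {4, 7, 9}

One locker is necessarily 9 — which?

locker 1's domain is down to {3}, so locker 1 = 3. Eliminate 3 elsewhere: locker 5.
The 5 still-open variables draw from only 5 values {4, 5, 7, 8, 9}, so each is used; only locker 6 can be 7, hence locker 6 = 7.
The 4 still-open variables together cover exactly {4, 5, 8, 9} — 4 values for 4 variables — and 9 appears only in locker 2's list, so locker 2 = 9.

locker 2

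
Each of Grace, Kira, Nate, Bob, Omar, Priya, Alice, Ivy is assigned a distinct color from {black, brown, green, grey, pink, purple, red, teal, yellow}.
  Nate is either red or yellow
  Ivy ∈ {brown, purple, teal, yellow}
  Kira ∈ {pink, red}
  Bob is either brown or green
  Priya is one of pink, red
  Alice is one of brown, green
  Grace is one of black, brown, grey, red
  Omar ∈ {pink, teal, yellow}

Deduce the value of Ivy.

Kira and Priya between them cover only {pink, red} — a naked pair. Remove those values from Grace, Nate, Omar.
That leaves Nate = yellow. Strike yellow from Omar, Ivy.
Omar's domain is down to {teal}, so Omar = teal. Strike teal from Ivy.
Bob and Alice between them cover only {brown, green} — a naked pair. Remove those values from Grace, Ivy.
So Ivy = purple.

purple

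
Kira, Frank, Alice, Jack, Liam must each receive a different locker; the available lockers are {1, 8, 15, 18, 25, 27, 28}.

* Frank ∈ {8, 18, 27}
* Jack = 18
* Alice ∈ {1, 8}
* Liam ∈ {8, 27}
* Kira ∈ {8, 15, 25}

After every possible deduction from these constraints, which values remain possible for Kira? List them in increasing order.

15, 25

Jack's domain is down to {18}, so Jack = 18. Eliminate 18 elsewhere: Frank.
Frank and Liam share exactly the 2 values {8, 27}; by pigeonhole those values go to them, so strike 8, 27 from Kira, Alice.
Alice has just one choice, so Alice = 1.
No further eliminations apply; Kira can still be any of 15, 25.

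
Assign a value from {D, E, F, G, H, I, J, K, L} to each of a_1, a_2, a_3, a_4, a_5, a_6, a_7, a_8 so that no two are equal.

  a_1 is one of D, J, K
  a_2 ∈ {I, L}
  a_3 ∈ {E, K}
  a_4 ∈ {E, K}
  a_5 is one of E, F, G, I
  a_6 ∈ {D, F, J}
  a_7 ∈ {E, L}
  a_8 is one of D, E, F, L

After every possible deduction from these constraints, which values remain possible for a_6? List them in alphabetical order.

D, F, J

The 8 variables draw from only 8 values {D, E, F, G, I, J, K, L}, so each is used; only a_5 can be G, hence a_5 = G.
The 7 still-open variables together cover exactly {D, E, F, I, J, K, L} — 7 values for 7 variables — and I appears only in a_2's list, so a_2 = I.
a_3 and a_4 between them cover only {E, K} — a naked pair. Remove those values from a_1, a_7, a_8.
a_7 must be L (only option left). Remove L from a_8.
No further eliminations apply; a_6 can still be any of D, F, J.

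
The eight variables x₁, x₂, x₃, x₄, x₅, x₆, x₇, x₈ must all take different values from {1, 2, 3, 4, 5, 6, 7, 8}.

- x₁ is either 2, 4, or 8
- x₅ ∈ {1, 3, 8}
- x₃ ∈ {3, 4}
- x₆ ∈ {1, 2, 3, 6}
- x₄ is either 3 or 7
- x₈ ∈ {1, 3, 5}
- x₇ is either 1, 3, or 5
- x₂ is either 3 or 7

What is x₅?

The 8 variables draw from only 8 values {1, 2, 3, 4, 5, 6, 7, 8}, so each is used; only x₆ can be 6, hence x₆ = 6.
The 7 still-open variables draw from only 7 values {1, 2, 3, 4, 5, 7, 8}, so each is used; only x₁ can be 2, hence x₁ = 2.
The 6 still-open variables draw from only 6 values {1, 3, 4, 5, 7, 8}, so each is used; only x₃ can be 4, hence x₃ = 4.
The 5 still-open variables draw from only 5 values {1, 3, 5, 7, 8}, so each is used; only x₅ can be 8, hence x₅ = 8.

8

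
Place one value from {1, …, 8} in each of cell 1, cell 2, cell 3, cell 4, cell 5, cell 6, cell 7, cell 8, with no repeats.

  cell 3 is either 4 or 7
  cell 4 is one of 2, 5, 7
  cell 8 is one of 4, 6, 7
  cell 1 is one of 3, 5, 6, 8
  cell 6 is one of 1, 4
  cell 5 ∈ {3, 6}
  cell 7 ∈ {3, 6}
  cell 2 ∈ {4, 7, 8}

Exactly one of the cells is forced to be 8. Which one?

cell 2

Among the 8 variables, 1 fits only cell 6 (and all 8 values in {1, 2, 3, 4, 5, 6, 7, 8} must be used), so cell 6 = 1.
The 7 still-open variables together cover exactly {2, 3, 4, 5, 6, 7, 8} — 7 values for 7 variables — and 2 appears only in cell 4's list, so cell 4 = 2.
The 6 still-open variables together cover exactly {3, 4, 5, 6, 7, 8} — 6 values for 6 variables — and 5 appears only in cell 1's list, so cell 1 = 5.
Among the 5 still-open variables, 8 fits only cell 2 (and all 5 values in {3, 4, 6, 7, 8} must be used), so cell 2 = 8.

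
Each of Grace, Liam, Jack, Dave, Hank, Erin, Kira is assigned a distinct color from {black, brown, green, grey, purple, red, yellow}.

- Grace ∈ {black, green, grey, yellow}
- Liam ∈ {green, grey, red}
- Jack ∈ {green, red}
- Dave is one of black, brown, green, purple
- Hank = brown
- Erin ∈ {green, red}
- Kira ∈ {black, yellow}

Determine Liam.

Hank has just one choice, so Hank = brown. Eliminate brown elsewhere: Dave.
Among the 6 still-open variables, purple fits only Dave (and all 6 values in {black, green, grey, purple, red, yellow} must be used), so Dave = purple.
Jack and Erin share exactly the 2 values {green, red}; by pigeonhole those values go to them, so strike green, red from Grace, Liam.
So Liam = grey.

grey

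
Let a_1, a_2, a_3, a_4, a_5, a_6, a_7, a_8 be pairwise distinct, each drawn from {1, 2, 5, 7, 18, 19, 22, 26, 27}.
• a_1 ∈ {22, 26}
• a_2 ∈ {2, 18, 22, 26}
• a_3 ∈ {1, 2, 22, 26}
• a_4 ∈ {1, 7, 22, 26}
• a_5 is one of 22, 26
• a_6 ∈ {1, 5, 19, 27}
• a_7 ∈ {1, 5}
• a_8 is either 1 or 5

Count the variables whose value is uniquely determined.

3

a_1 and a_5 share exactly the 2 values {22, 26}; by pigeonhole those values go to them, so strike 22, 26 from a_2, a_3, a_4.
The 2 variables a_7 and a_8 are confined to {1, 5}, which locks those values in; drop them from a_3, a_4, a_6.
a_3 must be 2 (only option left). So a_2 can't be 2.
a_4 has just one choice, so a_4 = 7.
a_2 must be 18 (only option left).
Determined: a_2=18, a_3=2, a_4=7. The other variables each still have more than one consistent value. That makes 3.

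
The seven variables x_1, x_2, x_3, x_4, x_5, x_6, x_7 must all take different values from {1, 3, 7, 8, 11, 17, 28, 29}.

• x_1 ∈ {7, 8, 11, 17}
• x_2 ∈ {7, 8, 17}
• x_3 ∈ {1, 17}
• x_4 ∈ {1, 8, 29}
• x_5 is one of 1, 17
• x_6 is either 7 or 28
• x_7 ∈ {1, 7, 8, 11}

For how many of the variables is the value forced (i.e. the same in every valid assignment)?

Among the 7 variables, 28 fits only x_6 (and all 7 values in {1, 7, 8, 11, 17, 28, 29} must be used), so x_6 = 28.
The 6 still-open variables together cover exactly {1, 7, 8, 11, 17, 29} — 6 values for 6 variables — and 29 appears only in x_4's list, so x_4 = 29.
The 2 variables x_3 and x_5 are confined to {1, 17}, which locks those values in; drop them from x_1, x_2, x_7.
Determined: x_4=29, x_6=28. The other variables each still have more than one consistent value. That makes 2.

2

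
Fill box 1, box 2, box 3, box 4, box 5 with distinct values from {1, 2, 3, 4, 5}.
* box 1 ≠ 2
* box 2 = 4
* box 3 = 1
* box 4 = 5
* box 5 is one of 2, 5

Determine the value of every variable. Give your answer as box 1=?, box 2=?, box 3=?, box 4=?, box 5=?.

box 1=3, box 2=4, box 3=1, box 4=5, box 5=2

box 2 must be 4 (only option left). Remove 4 from box 1.
box 3 must be 1 (only option left). Eliminate 1 elsewhere: box 1.
box 4 has just one choice, so box 4 = 5. Remove 5 from box 1, box 5.
That leaves box 5 = 2.
box 1 has just one choice, so box 1 = 3.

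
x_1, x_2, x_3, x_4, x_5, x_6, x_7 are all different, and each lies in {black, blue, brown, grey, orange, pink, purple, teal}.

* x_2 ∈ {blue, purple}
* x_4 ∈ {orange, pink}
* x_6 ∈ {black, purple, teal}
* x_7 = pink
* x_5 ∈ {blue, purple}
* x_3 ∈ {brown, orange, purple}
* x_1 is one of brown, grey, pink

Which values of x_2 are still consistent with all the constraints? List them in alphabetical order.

x_7 has just one choice, so x_7 = pink. Strike pink from x_1, x_4.
x_4 must be orange (only option left). Eliminate orange elsewhere: x_3.
x_2 and x_5 between them cover only {blue, purple} — a naked pair. Remove those values from x_3, x_6.
x_3 must be brown (only option left). Strike brown from x_1.
x_1 has just one choice, so x_1 = grey.
No further eliminations apply; x_2 can still be any of blue, purple.

blue, purple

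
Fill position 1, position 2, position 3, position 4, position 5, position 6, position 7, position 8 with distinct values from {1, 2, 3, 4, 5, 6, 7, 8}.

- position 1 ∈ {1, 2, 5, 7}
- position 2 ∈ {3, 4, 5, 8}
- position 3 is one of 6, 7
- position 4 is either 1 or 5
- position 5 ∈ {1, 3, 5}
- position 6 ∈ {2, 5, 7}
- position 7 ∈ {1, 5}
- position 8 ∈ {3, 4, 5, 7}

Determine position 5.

3

Among the 8 variables, 6 fits only position 3 (and all 8 values in {1, 2, 3, 4, 5, 6, 7, 8} must be used), so position 3 = 6.
The 7 still-open variables draw from only 7 values {1, 2, 3, 4, 5, 7, 8}, so each is used; only position 2 can be 8, hence position 2 = 8.
Among the 6 still-open variables, 4 fits only position 8 (and all 6 values in {1, 2, 3, 4, 5, 7} must be used), so position 8 = 4.
Among the 5 still-open variables, 3 fits only position 5 (and all 5 values in {1, 2, 3, 5, 7} must be used), so position 5 = 3.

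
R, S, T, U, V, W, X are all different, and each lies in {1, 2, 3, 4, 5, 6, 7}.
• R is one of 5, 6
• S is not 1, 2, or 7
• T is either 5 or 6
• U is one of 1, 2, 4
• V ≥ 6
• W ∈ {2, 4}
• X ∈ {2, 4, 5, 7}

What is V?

The 7 variables together cover exactly {1, 2, 3, 4, 5, 6, 7} — 7 values for 7 variables — and 1 appears only in U's list, so U = 1.
Among the 6 still-open variables, 3 fits only S (and all 6 values in {2, 3, 4, 5, 6, 7} must be used), so S = 3.
R and T between them cover only {5, 6} — a naked pair. Remove those values from V, X.
So V = 7.

7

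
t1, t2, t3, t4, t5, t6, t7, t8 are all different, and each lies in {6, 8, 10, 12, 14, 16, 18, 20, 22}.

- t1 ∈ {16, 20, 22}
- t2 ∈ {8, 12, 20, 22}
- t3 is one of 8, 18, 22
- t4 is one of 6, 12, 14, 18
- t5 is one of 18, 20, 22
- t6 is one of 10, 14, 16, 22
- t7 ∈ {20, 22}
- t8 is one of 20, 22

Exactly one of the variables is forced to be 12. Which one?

t2

t7 and t8 between them cover only {20, 22} — a naked pair. Remove those values from t1, t2, t3, t5, t6.
t1's domain is down to {16}, so t1 = 16. Remove 16 from t6.
t5's domain is down to {18}, so t5 = 18. So t3, t4 can't be 18.
t3's domain is down to {8}, so t3 = 8. Strike 8 from t2.
So 12 goes to t2.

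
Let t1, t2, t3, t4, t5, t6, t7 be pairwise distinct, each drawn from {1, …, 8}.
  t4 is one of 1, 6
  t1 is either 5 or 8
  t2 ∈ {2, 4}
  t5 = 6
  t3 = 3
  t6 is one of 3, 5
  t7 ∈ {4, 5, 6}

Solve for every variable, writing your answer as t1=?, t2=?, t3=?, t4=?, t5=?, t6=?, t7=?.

t1=8, t2=2, t3=3, t4=1, t5=6, t6=5, t7=4

t3 has just one choice, so t3 = 3. Strike 3 from t6.
t5's domain is down to {6}, so t5 = 6. Strike 6 from t4, t7.
t6 has just one choice, so t6 = 5. Remove 5 from t1, t7.
t7's domain is down to {4}, so t7 = 4. Strike 4 from t2.
t1's domain is down to {8}, so t1 = 8.
t2 must be 2 (only option left).
That leaves t4 = 1.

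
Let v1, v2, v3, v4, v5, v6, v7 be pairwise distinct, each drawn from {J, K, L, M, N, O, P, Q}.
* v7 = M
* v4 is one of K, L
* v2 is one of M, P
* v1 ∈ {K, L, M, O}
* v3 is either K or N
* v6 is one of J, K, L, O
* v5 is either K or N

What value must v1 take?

v7 must be M (only option left). Remove M from v1, v2.
v2 must be P (only option left).
The 5 still-open variables draw from only 5 values {J, K, L, N, O}, so each is used; only v6 can be J, hence v6 = J.
Among the 4 still-open variables, O fits only v1 (and all 4 values in {K, L, N, O} must be used), so v1 = O.

O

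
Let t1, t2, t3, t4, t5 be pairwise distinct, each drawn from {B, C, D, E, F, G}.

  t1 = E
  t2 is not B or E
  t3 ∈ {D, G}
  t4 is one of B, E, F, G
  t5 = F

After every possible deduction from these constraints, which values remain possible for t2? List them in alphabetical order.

t1 has just one choice, so t1 = E. So t4 can't be E.
t5 has just one choice, so t5 = F. Eliminate F elsewhere: t2, t4.
No further eliminations apply; t2 can still be any of C, D, G.

C, D, G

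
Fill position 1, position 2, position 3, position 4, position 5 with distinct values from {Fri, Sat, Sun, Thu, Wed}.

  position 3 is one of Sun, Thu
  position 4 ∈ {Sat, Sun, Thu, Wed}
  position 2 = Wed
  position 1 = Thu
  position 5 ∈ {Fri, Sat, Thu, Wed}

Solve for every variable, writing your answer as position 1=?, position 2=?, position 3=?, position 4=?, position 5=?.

position 1=Thu, position 2=Wed, position 3=Sun, position 4=Sat, position 5=Fri

position 1 must be Thu (only option left). Strike Thu from position 3, position 4, position 5.
position 2 has just one choice, so position 2 = Wed. Remove Wed from position 4, position 5.
That leaves position 3 = Sun. So position 4 can't be Sun.
position 4 must be Sat (only option left). Eliminate Sat elsewhere: position 5.
position 5's domain is down to {Fri}, so position 5 = Fri.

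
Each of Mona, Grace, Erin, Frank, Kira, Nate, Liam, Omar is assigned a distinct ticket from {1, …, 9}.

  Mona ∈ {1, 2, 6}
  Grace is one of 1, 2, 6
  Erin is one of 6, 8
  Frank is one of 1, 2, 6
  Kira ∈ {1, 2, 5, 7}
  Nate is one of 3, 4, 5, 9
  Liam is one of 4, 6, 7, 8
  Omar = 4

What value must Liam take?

7

Omar's domain is down to {4}, so Omar = 4. Remove 4 from Nate, Liam.
Mona, Grace, Frank share exactly the 3 values {1, 2, 6}; by pigeonhole those values go to them, so strike 1, 2, 6 from Erin, Kira, Liam.
Erin has just one choice, so Erin = 8. Strike 8 from Liam.
So Liam = 7.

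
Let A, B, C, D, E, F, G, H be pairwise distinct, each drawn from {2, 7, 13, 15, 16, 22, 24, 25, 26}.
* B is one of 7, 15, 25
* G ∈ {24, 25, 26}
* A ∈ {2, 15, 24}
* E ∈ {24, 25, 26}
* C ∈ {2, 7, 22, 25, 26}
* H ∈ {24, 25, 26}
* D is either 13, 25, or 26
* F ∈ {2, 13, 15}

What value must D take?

13

Among the 8 variables, 22 fits only C (and all 8 values in {2, 7, 13, 15, 22, 24, 25, 26} must be used), so C = 22.
Among the 7 still-open variables, 7 fits only B (and all 7 values in {2, 7, 13, 15, 24, 25, 26} must be used), so B = 7.
E, G, H between them cover only {24, 25, 26} — a naked triple. Remove those values from A, D.
So D = 13.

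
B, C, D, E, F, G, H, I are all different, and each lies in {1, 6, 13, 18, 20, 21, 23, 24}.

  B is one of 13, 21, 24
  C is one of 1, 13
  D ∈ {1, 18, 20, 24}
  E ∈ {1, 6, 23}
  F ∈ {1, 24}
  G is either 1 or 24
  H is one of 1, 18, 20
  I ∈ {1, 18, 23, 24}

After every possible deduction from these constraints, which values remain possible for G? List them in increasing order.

1, 24

Among the 8 variables, 6 fits only E (and all 8 values in {1, 6, 13, 18, 20, 21, 23, 24} must be used), so E = 6.
The 7 still-open variables together cover exactly {1, 13, 18, 20, 21, 23, 24} — 7 values for 7 variables — and 21 appears only in B's list, so B = 21.
The 6 still-open variables draw from only 6 values {1, 13, 18, 20, 23, 24}, so each is used; only C can be 13, hence C = 13.
The 5 still-open variables draw from only 5 values {1, 18, 20, 23, 24}, so each is used; only I can be 23, hence I = 23.
F and G between them cover only {1, 24} — a naked pair. Remove those values from D, H.
No further eliminations apply; G can still be any of 1, 24.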